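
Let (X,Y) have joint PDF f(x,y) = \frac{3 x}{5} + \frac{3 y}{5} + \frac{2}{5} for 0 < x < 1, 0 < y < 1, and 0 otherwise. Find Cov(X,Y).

E[XY] = ∫∫ xy × f(x,y) dx dy = \frac{3}{10}
E[X] = \frac{11}{20}
E[Y] = \frac{11}{20}
Cov(X,Y) = E[XY] - E[X]E[Y] = - \frac{1}{400}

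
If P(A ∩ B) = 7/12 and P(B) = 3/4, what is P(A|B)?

P(A|B) = P(A ∩ B) / P(B)
= (7/12) / (3/4)
= 7/9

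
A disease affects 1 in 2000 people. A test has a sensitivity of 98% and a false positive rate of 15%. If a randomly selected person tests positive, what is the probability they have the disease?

Let D = the rare event, + = positive/flagged.
P(D) = 1/2000
P(+|D) = 98/100 = 49/50
P(+|D') = 15/100 = 3/20
P(+) = P(+|D)P(D) + P(+|D')P(D')
     = \frac{49}{50} × \frac{1}{2000} + \frac{3}{20} × \frac{1999}{2000}
     = \frac{30083}{200000}
P(D|+) = P(+|D)P(D)/P(+) = \frac{98}{30083}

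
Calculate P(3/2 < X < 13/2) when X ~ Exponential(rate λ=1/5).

P(3/2 < X < 13/2) = ∫_{3/2}^{13/2} f(x) dx
where f(x) = \frac{e^{- \frac{x}{5}}}{5}
= - \frac{1 - e}{e^{\frac{13}{10}}}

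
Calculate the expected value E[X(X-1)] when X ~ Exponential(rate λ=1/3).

E[X(X-1)] = E[X² - X] = E[X²] - E[X]
E[X] = 3
E[X²] = Var(X) + (E[X])² = 9 + (3)² = 18
E[X(X-1)] = 18 - 3 = 15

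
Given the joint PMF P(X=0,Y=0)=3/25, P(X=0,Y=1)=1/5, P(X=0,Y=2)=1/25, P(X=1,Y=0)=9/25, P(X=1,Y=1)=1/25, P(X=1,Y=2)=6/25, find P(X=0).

P(X=0) = P(X=0,Y=0) + P(X=0,Y=1) + P(X=0,Y=2)
= 3/25 + 1/5 + 1/25
= 9/25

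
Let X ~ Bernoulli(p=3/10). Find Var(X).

For X ~ Bernoulli(p=3/10):
Var(X) = \frac{21}{100}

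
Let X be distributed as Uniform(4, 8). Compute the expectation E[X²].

Using the identity E[X²] = Var(X) + (E[X])²:
E[X] = 6
Var(X) = \frac{4}{3}
E[X²] = \frac{4}{3} + (6)²
= \frac{112}{3}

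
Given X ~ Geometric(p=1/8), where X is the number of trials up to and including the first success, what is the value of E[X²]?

Using the identity E[X²] = Var(X) + (E[X])²:
E[X] = 8
Var(X) = 56
E[X²] = 56 + (8)²
= 120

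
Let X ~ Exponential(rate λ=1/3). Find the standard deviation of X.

For X ~ Exponential(rate λ=1/3):
Var(X) = 9
SD(X) = √(Var(X)) = √(9) = 3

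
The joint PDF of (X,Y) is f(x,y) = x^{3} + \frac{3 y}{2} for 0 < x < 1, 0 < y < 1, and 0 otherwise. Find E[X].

E[X] = ∫_0^1 ∫_0^1 x × f(x,y) dy dx
= ∫_0^1 ∫_0^1 x × (x^{3} + \frac{3 y}{2}) dy dx
= \frac{23}{40}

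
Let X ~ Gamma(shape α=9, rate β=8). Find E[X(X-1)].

E[X(X-1)] = E[X² - X] = E[X²] - E[X]
E[X] = \frac{9}{8}
E[X²] = Var(X) + (E[X])² = \frac{9}{64} + (\frac{9}{8})² = \frac{45}{32}
E[X(X-1)] = \frac{45}{32} - \frac{9}{8} = \frac{9}{32}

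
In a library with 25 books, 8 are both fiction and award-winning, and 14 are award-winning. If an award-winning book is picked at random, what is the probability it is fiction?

P(A ∩ B) = 8/25
P(B) = 14/25
P(A|B) = P(A ∩ B) / P(B) = (8/25) / (14/25) = 4/7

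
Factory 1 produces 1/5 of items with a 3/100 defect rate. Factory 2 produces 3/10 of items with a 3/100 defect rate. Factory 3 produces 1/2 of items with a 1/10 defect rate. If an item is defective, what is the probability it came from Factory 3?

Using Bayes' theorem:
P(F1) = 1/5, P(D|F1) = 3/100
P(F2) = 3/10, P(D|F2) = 3/100
P(F3) = 1/2, P(D|F3) = 1/10
P(D) = P(D|F1)P(F1) + P(D|F2)P(F2) + P(D|F3)P(F3)
     = \frac{13}{200}
P(F3|D) = P(D|F3)P(F3) / P(D)
= \frac{10}{13}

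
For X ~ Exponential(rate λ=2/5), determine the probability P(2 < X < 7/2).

P(2 < X < 7/2) = ∫_{2}^{7/2} f(x) dx
where f(x) = \frac{2 e^{- \frac{2 x}{5}}}{5}
= - \frac{1 - e^{\frac{3}{5}}}{e^{\frac{7}{5}}}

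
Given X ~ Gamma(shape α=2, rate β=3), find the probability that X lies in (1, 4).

P(1 < X < 4) = ∫_{1}^{4} f(x) dx
where f(x) = 9 x e^{- 3 x}
= \frac{-13 + 4 e^{9}}{e^{12}}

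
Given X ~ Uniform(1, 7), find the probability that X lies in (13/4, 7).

P(13/4 < X < 7) = ∫_{13/4}^{7} f(x) dx
where f(x) = \frac{1}{6}
= \frac{5}{8}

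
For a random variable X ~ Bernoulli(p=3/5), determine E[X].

For X ~ Bernoulli(p=3/5), the expected value is:
E[X] = \frac{3}{5}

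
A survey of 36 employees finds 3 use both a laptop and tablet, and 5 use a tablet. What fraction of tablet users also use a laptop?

P(A ∩ B) = 3/36 = 1/12
P(B) = 5/36
P(A|B) = P(A ∩ B) / P(B) = (1/12) / (5/36) = 3/5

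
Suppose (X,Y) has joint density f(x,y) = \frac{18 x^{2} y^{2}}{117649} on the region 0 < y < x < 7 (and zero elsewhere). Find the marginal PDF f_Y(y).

f_Y(y) = ∫_y^7 \frac{18 x^{2} y^{2}}{117649} dx = \frac{6 y^{2} \left(343 - y^{3}\right)}{117649}
for 0 < y < 7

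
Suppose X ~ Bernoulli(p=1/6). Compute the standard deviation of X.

For X ~ Bernoulli(p=1/6):
Var(X) = \frac{5}{36}
SD(X) = √(Var(X)) = √(\frac{5}{36}) = \frac{\sqrt{5}}{6}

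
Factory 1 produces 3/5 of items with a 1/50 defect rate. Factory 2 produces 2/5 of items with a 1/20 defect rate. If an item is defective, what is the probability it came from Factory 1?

Using Bayes' theorem:
P(F1) = 3/5, P(D|F1) = 1/50
P(F2) = 2/5, P(D|F2) = 1/20
P(D) = P(D|F1)P(F1) + P(D|F2)P(F2)
     = \frac{4}{125}
P(F1|D) = P(D|F1)P(F1) / P(D)
= \frac{3}{8}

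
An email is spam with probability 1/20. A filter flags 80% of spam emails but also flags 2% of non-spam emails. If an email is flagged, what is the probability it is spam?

Let D = the rare event, + = positive/flagged.
P(D) = 1/20
P(+|D) = 80/100 = 4/5
P(+|D') = 2/100 = 1/50
P(+) = P(+|D)P(D) + P(+|D')P(D')
     = \frac{4}{5} × \frac{1}{20} + \frac{1}{50} × \frac{19}{20}
     = \frac{59}{1000}
P(D|+) = P(+|D)P(D)/P(+) = \frac{40}{59}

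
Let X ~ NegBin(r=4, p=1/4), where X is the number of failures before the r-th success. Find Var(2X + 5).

For X ~ NegBin(r=4, p=1/4), where X is the number of failures before the r-th success:
Var(X) = 48
Var(2X + 5) = (2)² × Var(X) = 4 × 48 = 192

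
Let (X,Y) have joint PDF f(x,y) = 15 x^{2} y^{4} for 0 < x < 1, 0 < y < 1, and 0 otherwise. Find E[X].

E[X] = ∫_0^1 ∫_0^1 x × f(x,y) dy dx
= ∫_0^1 ∫_0^1 x × (15 x^{2} y^{4}) dy dx
= \frac{3}{4}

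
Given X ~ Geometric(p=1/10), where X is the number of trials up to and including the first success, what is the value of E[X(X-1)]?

E[X(X-1)] = E[X² - X] = E[X²] - E[X]
E[X] = 10
E[X²] = Var(X) + (E[X])² = 90 + (10)² = 190
E[X(X-1)] = 190 - 10 = 180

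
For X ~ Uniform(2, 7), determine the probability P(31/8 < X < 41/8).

P(31/8 < X < 41/8) = ∫_{31/8}^{41/8} f(x) dx
where f(x) = \frac{1}{5}
= \frac{1}{4}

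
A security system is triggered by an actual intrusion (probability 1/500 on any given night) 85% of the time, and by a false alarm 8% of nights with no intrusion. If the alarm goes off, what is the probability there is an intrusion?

Let D = the rare event, + = positive/flagged.
P(D) = 1/500
P(+|D) = 85/100 = 17/20
P(+|D') = 8/100 = 2/25
P(+) = P(+|D)P(D) + P(+|D')P(D')
     = \frac{17}{20} × \frac{1}{500} + \frac{2}{25} × \frac{499}{500}
     = \frac{4077}{50000}
P(D|+) = P(+|D)P(D)/P(+) = \frac{85}{4077}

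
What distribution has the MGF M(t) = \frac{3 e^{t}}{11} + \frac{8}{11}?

The MGF M(t) = \frac{3 e^{t}}{11} + \frac{8}{11} is the standard form for the Bernoulli distribution.
Comparing with the known MGF formula identifies: Bernoulli(p=3/11)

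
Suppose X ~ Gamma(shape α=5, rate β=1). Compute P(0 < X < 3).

P(0 < X < 3) = ∫_{0}^{3} f(x) dx
where f(x) = \frac{x^{4} e^{- x}}{24}
= 1 - \frac{131}{8 e^{3}}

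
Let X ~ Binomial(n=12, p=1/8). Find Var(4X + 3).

For X ~ Binomial(n=12, p=1/8):
Var(X) = \frac{21}{16}
Var(4X + 3) = (4)² × Var(X) = 16 × \frac{21}{16} = 21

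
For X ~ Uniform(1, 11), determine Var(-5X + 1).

For X ~ Uniform(1, 11):
Var(X) = \frac{25}{3}
Var(-5X + 1) = (-5)² × Var(X) = 25 × \frac{25}{3} = \frac{625}{3}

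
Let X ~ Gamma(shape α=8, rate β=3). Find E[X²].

Using the identity E[X²] = Var(X) + (E[X])²:
E[X] = \frac{8}{3}
Var(X) = \frac{8}{9}
E[X²] = \frac{8}{9} + (\frac{8}{3})²
= 8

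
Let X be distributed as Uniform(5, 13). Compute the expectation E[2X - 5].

For X ~ Uniform(5, 13):
E[X] = 9
E[2X - 5] = 2 × E[X] - 5 = 13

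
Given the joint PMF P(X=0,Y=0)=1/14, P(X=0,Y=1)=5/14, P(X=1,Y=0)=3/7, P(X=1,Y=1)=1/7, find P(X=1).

P(X=1) = P(X=1,Y=0) + P(X=1,Y=1)
= 3/7 + 1/7
= 4/7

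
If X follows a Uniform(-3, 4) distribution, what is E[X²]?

Using the identity E[X²] = Var(X) + (E[X])²:
E[X] = \frac{1}{2}
Var(X) = \frac{49}{12}
E[X²] = \frac{49}{12} + (\frac{1}{2})²
= \frac{13}{3}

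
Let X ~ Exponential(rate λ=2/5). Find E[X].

For X ~ Exponential(rate λ=2/5), the expected value is:
E[X] = \frac{5}{2}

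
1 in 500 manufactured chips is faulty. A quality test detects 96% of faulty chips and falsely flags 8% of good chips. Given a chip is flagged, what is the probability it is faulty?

Let D = the rare event, + = positive/flagged.
P(D) = 1/500
P(+|D) = 96/100 = 24/25
P(+|D') = 8/100 = 2/25
P(+) = P(+|D)P(D) + P(+|D')P(D')
     = \frac{24}{25} × \frac{1}{500} + \frac{2}{25} × \frac{499}{500}
     = \frac{511}{6250}
P(D|+) = P(+|D)P(D)/P(+) = \frac{12}{511}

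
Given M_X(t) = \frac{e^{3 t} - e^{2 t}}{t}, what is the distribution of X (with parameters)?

The MGF M(t) = \frac{e^{3 t} - e^{2 t}}{t} is the standard form for the Uniform distribution.
Comparing with the known MGF formula identifies: Uniform(2, 3)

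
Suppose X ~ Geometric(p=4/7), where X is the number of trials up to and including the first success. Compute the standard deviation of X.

For X ~ Geometric(p=4/7), where X is the number of trials up to and including the first success:
Var(X) = \frac{21}{16}
SD(X) = √(Var(X)) = √(\frac{21}{16}) = \frac{\sqrt{21}}{4}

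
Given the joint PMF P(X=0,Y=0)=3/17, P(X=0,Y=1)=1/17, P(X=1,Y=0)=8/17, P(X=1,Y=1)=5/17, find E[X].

First find marginal of X:
P(X=0) = 4/17
P(X=1) = 13/17
E[X] = 0 × 4/17 + 1 × 13/17 = 13/17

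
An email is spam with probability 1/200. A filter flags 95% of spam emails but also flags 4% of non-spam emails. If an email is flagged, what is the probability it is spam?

Let D = the rare event, + = positive/flagged.
P(D) = 1/200
P(+|D) = 95/100 = 19/20
P(+|D') = 4/100 = 1/25
P(+) = P(+|D)P(D) + P(+|D')P(D')
     = \frac{19}{20} × \frac{1}{200} + \frac{1}{25} × \frac{199}{200}
     = \frac{891}{20000}
P(D|+) = P(+|D)P(D)/P(+) = \frac{95}{891}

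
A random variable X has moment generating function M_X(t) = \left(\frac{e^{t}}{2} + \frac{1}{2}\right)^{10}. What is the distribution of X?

The MGF M(t) = \left(\frac{e^{t}}{2} + \frac{1}{2}\right)^{10} is the standard form for the Binomial distribution.
Comparing with the known MGF formula identifies: Binomial(n=10, p=1/2)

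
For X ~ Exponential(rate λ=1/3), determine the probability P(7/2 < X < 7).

P(7/2 < X < 7) = ∫_{7/2}^{7} f(x) dx
where f(x) = \frac{e^{- \frac{x}{3}}}{3}
= - \frac{1}{e^{\frac{7}{3}}} + e^{- \frac{7}{6}}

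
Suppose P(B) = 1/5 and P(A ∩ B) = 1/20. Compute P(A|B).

P(A|B) = P(A ∩ B) / P(B)
= (1/20) / (1/5)
= 1/4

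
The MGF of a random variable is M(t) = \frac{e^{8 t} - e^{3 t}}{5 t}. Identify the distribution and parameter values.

The MGF M(t) = \frac{e^{8 t} - e^{3 t}}{5 t} is the standard form for the Uniform distribution.
Comparing with the known MGF formula identifies: Uniform(3, 8)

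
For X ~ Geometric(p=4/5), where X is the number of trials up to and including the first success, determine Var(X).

For X ~ Geometric(p=4/5), where X is the number of trials up to and including the first success:
Var(X) = \frac{5}{16}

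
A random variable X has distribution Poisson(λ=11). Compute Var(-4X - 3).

For X ~ Poisson(λ=11):
Var(X) = 11
Var(-4X - 3) = (-4)² × Var(X) = 16 × 11 = 176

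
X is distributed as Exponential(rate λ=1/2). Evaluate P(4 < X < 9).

P(4 < X < 9) = ∫_{4}^{9} f(x) dx
where f(x) = \frac{e^{- \frac{x}{2}}}{2}
= - \frac{1}{e^{\frac{9}{2}}} + e^{-2}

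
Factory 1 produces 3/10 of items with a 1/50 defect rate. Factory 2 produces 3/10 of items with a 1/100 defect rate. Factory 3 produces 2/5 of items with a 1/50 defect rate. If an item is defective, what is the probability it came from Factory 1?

Using Bayes' theorem:
P(F1) = 3/10, P(D|F1) = 1/50
P(F2) = 3/10, P(D|F2) = 1/100
P(F3) = 2/5, P(D|F3) = 1/50
P(D) = P(D|F1)P(F1) + P(D|F2)P(F2) + P(D|F3)P(F3)
     = \frac{17}{1000}
P(F1|D) = P(D|F1)P(F1) / P(D)
= \frac{6}{17}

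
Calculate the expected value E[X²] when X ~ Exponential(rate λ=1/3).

Using the identity E[X²] = Var(X) + (E[X])²:
E[X] = 3
Var(X) = 9
E[X²] = 9 + (3)²
= 18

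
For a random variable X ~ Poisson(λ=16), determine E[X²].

Using the identity E[X²] = Var(X) + (E[X])²:
E[X] = 16
Var(X) = 16
E[X²] = 16 + (16)²
= 272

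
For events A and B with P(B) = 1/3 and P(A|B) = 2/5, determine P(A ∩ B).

By definition, P(A|B) = P(A ∩ B) / P(B)
So P(A ∩ B) = P(A|B) × P(B)
= 2/5 × 1/3
= 2/15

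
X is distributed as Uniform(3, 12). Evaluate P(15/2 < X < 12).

P(15/2 < X < 12) = ∫_{15/2}^{12} f(x) dx
where f(x) = \frac{1}{9}
= \frac{1}{2}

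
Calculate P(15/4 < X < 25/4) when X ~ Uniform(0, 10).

P(15/4 < X < 25/4) = ∫_{15/4}^{25/4} f(x) dx
where f(x) = \frac{1}{10}
= \frac{1}{4}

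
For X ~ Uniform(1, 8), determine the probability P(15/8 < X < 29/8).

P(15/8 < X < 29/8) = ∫_{15/8}^{29/8} f(x) dx
where f(x) = \frac{1}{7}
= \frac{1}{4}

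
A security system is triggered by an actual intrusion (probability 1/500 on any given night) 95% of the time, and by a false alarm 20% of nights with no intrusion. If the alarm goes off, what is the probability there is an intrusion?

Let D = the rare event, + = positive/flagged.
P(D) = 1/500
P(+|D) = 95/100 = 19/20
P(+|D') = 20/100 = 1/5
P(+) = P(+|D)P(D) + P(+|D')P(D')
     = \frac{19}{20} × \frac{1}{500} + \frac{1}{5} × \frac{499}{500}
     = \frac{403}{2000}
P(D|+) = P(+|D)P(D)/P(+) = \frac{19}{2015}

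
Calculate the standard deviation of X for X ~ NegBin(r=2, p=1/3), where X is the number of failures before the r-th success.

For X ~ NegBin(r=2, p=1/3), where X is the number of failures before the r-th success:
Var(X) = 12
SD(X) = √(Var(X)) = √(12) = 2 \sqrt{3}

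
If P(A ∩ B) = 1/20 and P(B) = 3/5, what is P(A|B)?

P(A|B) = P(A ∩ B) / P(B)
= (1/20) / (3/5)
= 1/12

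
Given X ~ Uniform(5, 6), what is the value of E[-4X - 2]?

For X ~ Uniform(5, 6):
E[X] = \frac{11}{2}
E[-4X - 2] = -4 × E[X] - 2 = -24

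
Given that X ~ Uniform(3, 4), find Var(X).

For X ~ Uniform(3, 4):
Var(X) = \frac{1}{12}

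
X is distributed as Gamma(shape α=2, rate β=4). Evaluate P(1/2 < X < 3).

P(1/2 < X < 3) = ∫_{1/2}^{3} f(x) dx
where f(x) = 16 x e^{- 4 x}
= \frac{-13 + 3 e^{10}}{e^{12}}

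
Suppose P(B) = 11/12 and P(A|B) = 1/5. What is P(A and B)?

By definition, P(A|B) = P(A ∩ B) / P(B)
So P(A ∩ B) = P(A|B) × P(B)
= 1/5 × 11/12
= 11/60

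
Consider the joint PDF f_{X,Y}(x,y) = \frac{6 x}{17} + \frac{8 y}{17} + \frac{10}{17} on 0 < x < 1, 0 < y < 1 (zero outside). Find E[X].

E[X] = ∫_0^1 ∫_0^1 x × f(x,y) dy dx
= ∫_0^1 ∫_0^1 x × (\frac{6 x}{17} + \frac{8 y}{17} + \frac{10}{17}) dy dx
= \frac{9}{17}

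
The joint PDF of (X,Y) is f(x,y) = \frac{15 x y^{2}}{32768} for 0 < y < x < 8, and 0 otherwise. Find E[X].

f_X(x) = ∫_0^x \frac{15 x y^{2}}{32768} dy = \frac{5 x^{4}}{32768}
E[X] = ∫_0^8 x × (\frac{5 x^{4}}{32768}) dx = \frac{20}{3}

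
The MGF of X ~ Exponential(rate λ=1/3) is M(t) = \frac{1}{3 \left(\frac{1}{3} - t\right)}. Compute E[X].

To find E[X], compute M^(1)(0):
M^(1)(t) = \frac{1}{3 \left(\frac{1}{3} - t\right)^{2}}
M^(1)(0) = 3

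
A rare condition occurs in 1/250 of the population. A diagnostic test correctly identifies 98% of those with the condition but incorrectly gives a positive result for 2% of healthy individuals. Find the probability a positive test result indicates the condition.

Let D = the rare event, + = positive/flagged.
P(D) = 1/250
P(+|D) = 98/100 = 49/50
P(+|D') = 2/100 = 1/50
P(+) = P(+|D)P(D) + P(+|D')P(D')
     = \frac{49}{50} × \frac{1}{250} + \frac{1}{50} × \frac{249}{250}
     = \frac{149}{6250}
P(D|+) = P(+|D)P(D)/P(+) = \frac{49}{298}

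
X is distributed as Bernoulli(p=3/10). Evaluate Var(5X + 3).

For X ~ Bernoulli(p=3/10):
Var(X) = \frac{21}{100}
Var(5X + 3) = (5)² × Var(X) = 25 × \frac{21}{100} = \frac{21}{4}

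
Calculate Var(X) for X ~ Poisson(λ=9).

For X ~ Poisson(λ=9):
Var(X) = 9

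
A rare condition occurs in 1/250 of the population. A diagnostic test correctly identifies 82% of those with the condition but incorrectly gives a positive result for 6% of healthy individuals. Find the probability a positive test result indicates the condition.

Let D = the rare event, + = positive/flagged.
P(D) = 1/250
P(+|D) = 82/100 = 41/50
P(+|D') = 6/100 = 3/50
P(+) = P(+|D)P(D) + P(+|D')P(D')
     = \frac{41}{50} × \frac{1}{250} + \frac{3}{50} × \frac{249}{250}
     = \frac{197}{3125}
P(D|+) = P(+|D)P(D)/P(+) = \frac{41}{788}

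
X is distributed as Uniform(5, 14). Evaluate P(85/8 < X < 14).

P(85/8 < X < 14) = ∫_{85/8}^{14} f(x) dx
where f(x) = \frac{1}{9}
= \frac{3}{8}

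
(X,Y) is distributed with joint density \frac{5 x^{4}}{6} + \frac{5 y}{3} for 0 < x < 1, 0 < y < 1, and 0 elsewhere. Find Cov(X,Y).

E[XY] = ∫∫ xy × f(x,y) dx dy = \frac{25}{72}
E[X] = \frac{5}{9}
E[Y] = \frac{23}{36}
Cov(X,Y) = E[XY] - E[X]E[Y] = - \frac{5}{648}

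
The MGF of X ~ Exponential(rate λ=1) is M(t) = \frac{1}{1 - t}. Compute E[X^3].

To find E[X^3], compute M^(3)(0):
M^(1)(t) = \frac{1}{\left(1 - t\right)^{2}}
M^(2)(t) = \frac{2}{\left(1 - t\right)^{3}}
M^(3)(t) = \frac{6}{\left(1 - t\right)^{4}}
M^(3)(0) = 6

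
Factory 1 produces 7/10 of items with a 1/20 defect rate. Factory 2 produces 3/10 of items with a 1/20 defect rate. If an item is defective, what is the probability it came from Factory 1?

Using Bayes' theorem:
P(F1) = 7/10, P(D|F1) = 1/20
P(F2) = 3/10, P(D|F2) = 1/20
P(D) = P(D|F1)P(F1) + P(D|F2)P(F2)
     = \frac{1}{20}
P(F1|D) = P(D|F1)P(F1) / P(D)
= \frac{7}{10}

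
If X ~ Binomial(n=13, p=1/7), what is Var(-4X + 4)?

For X ~ Binomial(n=13, p=1/7):
Var(X) = \frac{78}{49}
Var(-4X + 4) = (-4)² × Var(X) = 16 × \frac{78}{49} = \frac{1248}{49}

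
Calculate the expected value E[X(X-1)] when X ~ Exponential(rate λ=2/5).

E[X(X-1)] = E[X² - X] = E[X²] - E[X]
E[X] = \frac{5}{2}
E[X²] = Var(X) + (E[X])² = \frac{25}{4} + (\frac{5}{2})² = \frac{25}{2}
E[X(X-1)] = \frac{25}{2} - \frac{5}{2} = 10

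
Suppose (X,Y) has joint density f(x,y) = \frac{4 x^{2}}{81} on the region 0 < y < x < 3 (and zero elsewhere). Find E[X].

f_X(x) = ∫_0^x \frac{4 x^{2}}{81} dy = \frac{4 x^{3}}{81}
E[X] = ∫_0^3 x × (\frac{4 x^{3}}{81}) dx = \frac{12}{5}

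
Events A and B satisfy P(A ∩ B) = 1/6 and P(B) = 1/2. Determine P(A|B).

P(A|B) = P(A ∩ B) / P(B)
= (1/6) / (1/2)
= 1/3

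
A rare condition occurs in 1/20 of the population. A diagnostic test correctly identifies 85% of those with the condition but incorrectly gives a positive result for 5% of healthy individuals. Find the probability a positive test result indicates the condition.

Let D = the rare event, + = positive/flagged.
P(D) = 1/20
P(+|D) = 85/100 = 17/20
P(+|D') = 5/100 = 1/20
P(+) = P(+|D)P(D) + P(+|D')P(D')
     = \frac{17}{20} × \frac{1}{20} + \frac{1}{20} × \frac{19}{20}
     = \frac{9}{100}
P(D|+) = P(+|D)P(D)/P(+) = \frac{17}{36}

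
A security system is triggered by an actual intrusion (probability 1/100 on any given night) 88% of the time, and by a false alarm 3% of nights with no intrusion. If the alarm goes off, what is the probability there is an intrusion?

Let D = the rare event, + = positive/flagged.
P(D) = 1/100
P(+|D) = 88/100 = 22/25
P(+|D') = 3/100
P(+) = P(+|D)P(D) + P(+|D')P(D')
     = \frac{22}{25} × \frac{1}{100} + \frac{3}{100} × \frac{99}{100}
     = \frac{77}{2000}
P(D|+) = P(+|D)P(D)/P(+) = \frac{8}{35}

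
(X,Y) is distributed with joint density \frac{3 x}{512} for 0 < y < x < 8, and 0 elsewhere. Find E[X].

f_X(x) = ∫_0^x \frac{3 x}{512} dy = \frac{3 x^{2}}{512}
E[X] = ∫_0^8 x × (\frac{3 x^{2}}{512}) dx = 6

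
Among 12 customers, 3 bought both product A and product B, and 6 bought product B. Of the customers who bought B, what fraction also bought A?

P(A ∩ B) = 3/12 = 1/4
P(B) = 6/12 = 1/2
P(A|B) = P(A ∩ B) / P(B) = (1/4) / (1/2) = 1/2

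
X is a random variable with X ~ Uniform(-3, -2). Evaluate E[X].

For X ~ Uniform(-3, -2), the expected value is:
E[X] = - \frac{5}{2}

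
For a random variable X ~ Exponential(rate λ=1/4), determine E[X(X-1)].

E[X(X-1)] = E[X² - X] = E[X²] - E[X]
E[X] = 4
E[X²] = Var(X) + (E[X])² = 16 + (4)² = 32
E[X(X-1)] = 32 - 4 = 28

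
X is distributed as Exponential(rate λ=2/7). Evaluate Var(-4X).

For X ~ Exponential(rate λ=2/7):
Var(X) = \frac{49}{4}
Var(-4X) = (-4)² × Var(X) = 16 × \frac{49}{4} = 196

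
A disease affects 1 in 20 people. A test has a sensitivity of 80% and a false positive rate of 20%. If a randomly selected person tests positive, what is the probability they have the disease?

Let D = the rare event, + = positive/flagged.
P(D) = 1/20
P(+|D) = 80/100 = 4/5
P(+|D') = 20/100 = 1/5
P(+) = P(+|D)P(D) + P(+|D')P(D')
     = \frac{4}{5} × \frac{1}{20} + \frac{1}{5} × \frac{19}{20}
     = \frac{23}{100}
P(D|+) = P(+|D)P(D)/P(+) = \frac{4}{23}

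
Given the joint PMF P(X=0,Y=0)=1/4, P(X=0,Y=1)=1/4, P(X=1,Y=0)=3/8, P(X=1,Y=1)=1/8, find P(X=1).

P(X=1) = P(X=1,Y=0) + P(X=1,Y=1)
= 3/8 + 1/8
= 1/2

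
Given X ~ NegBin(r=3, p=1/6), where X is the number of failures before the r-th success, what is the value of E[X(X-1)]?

E[X(X-1)] = E[X² - X] = E[X²] - E[X]
E[X] = 15
E[X²] = Var(X) + (E[X])² = 90 + (15)² = 315
E[X(X-1)] = 315 - 15 = 300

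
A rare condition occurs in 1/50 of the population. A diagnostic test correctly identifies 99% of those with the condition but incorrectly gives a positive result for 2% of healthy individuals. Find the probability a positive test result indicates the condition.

Let D = the rare event, + = positive/flagged.
P(D) = 1/50
P(+|D) = 99/100
P(+|D') = 2/100 = 1/50
P(+) = P(+|D)P(D) + P(+|D')P(D')
     = \frac{99}{100} × \frac{1}{50} + \frac{1}{50} × \frac{49}{50}
     = \frac{197}{5000}
P(D|+) = P(+|D)P(D)/P(+) = \frac{99}{197}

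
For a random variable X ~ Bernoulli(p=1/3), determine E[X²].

Using the identity E[X²] = Var(X) + (E[X])²:
E[X] = \frac{1}{3}
Var(X) = \frac{2}{9}
E[X²] = \frac{2}{9} + (\frac{1}{3})²
= \frac{1}{3}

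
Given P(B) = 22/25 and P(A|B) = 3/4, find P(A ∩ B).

By definition, P(A|B) = P(A ∩ B) / P(B)
So P(A ∩ B) = P(A|B) × P(B)
= 3/4 × 22/25
= 33/50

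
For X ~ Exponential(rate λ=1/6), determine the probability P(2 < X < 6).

P(2 < X < 6) = ∫_{2}^{6} f(x) dx
where f(x) = \frac{e^{- \frac{x}{6}}}{6}
= - \frac{1}{e} + e^{- \frac{1}{3}}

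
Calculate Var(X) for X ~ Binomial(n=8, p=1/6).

For X ~ Binomial(n=8, p=1/6):
Var(X) = \frac{10}{9}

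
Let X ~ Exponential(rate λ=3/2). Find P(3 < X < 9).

P(3 < X < 9) = ∫_{3}^{9} f(x) dx
where f(x) = \frac{3 e^{- \frac{3 x}{2}}}{2}
= - \frac{1 - e^{9}}{e^{\frac{27}{2}}}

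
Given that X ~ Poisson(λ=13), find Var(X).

For X ~ Poisson(λ=13):
Var(X) = 13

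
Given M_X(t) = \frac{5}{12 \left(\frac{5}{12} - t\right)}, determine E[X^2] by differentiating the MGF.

To find E[X^2], compute M^(2)(0):
M^(1)(t) = \frac{5}{12 \left(\frac{5}{12} - t\right)^{2}}
M^(2)(t) = \frac{5}{6 \left(\frac{5}{12} - t\right)^{3}}
M^(2)(0) = \frac{288}{25}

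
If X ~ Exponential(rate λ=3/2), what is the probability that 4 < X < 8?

P(4 < X < 8) = ∫_{4}^{8} f(x) dx
where f(x) = \frac{3 e^{- \frac{3 x}{2}}}{2}
= - \frac{1 - e^{6}}{e^{12}}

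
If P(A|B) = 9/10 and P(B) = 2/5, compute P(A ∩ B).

By definition, P(A|B) = P(A ∩ B) / P(B)
So P(A ∩ B) = P(A|B) × P(B)
= 9/10 × 2/5
= 9/25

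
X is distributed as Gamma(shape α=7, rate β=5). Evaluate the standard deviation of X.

For X ~ Gamma(shape α=7, rate β=5):
Var(X) = \frac{7}{25}
SD(X) = √(Var(X)) = √(\frac{7}{25}) = \frac{\sqrt{7}}{5}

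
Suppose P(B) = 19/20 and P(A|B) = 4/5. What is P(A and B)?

By definition, P(A|B) = P(A ∩ B) / P(B)
So P(A ∩ B) = P(A|B) × P(B)
= 4/5 × 19/20
= 19/25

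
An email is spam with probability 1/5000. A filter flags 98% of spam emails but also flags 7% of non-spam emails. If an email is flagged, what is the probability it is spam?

Let D = the rare event, + = positive/flagged.
P(D) = 1/5000
P(+|D) = 98/100 = 49/50
P(+|D') = 7/100
P(+) = P(+|D)P(D) + P(+|D')P(D')
     = \frac{49}{50} × \frac{1}{5000} + \frac{7}{100} × \frac{4999}{5000}
     = \frac{35091}{500000}
P(D|+) = P(+|D)P(D)/P(+) = \frac{14}{5013}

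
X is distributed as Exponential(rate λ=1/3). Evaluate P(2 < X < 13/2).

P(2 < X < 13/2) = ∫_{2}^{13/2} f(x) dx
where f(x) = \frac{e^{- \frac{x}{3}}}{3}
= - \frac{1}{e^{\frac{13}{6}}} + e^{- \frac{2}{3}}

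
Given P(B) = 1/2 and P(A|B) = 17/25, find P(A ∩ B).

By definition, P(A|B) = P(A ∩ B) / P(B)
So P(A ∩ B) = P(A|B) × P(B)
= 17/25 × 1/2
= 17/50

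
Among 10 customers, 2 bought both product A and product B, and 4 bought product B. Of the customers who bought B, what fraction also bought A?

P(A ∩ B) = 2/10 = 1/5
P(B) = 4/10 = 2/5
P(A|B) = P(A ∩ B) / P(B) = (1/5) / (2/5) = 1/2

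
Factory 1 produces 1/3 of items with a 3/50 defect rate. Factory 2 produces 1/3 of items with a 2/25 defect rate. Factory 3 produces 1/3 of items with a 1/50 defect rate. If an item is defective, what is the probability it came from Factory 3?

Using Bayes' theorem:
P(F1) = 1/3, P(D|F1) = 3/50
P(F2) = 1/3, P(D|F2) = 2/25
P(F3) = 1/3, P(D|F3) = 1/50
P(D) = P(D|F1)P(F1) + P(D|F2)P(F2) + P(D|F3)P(F3)
     = \frac{4}{75}
P(F3|D) = P(D|F3)P(F3) / P(D)
= \frac{1}{8}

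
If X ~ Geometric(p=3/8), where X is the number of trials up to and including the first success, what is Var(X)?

For X ~ Geometric(p=3/8), where X is the number of trials up to and including the first success:
Var(X) = \frac{40}{9}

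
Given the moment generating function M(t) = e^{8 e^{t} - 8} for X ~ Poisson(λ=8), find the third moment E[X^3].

To find E[X^3], compute M^(3)(0):
M^(1)(t) = 8 e^{t} e^{8 e^{t} - 8}
M^(2)(t) = 64 e^{2 t} e^{8 e^{t} - 8} + 8 e^{t} e^{8 e^{t} - 8}
M^(3)(t) = 512 e^{3 t} e^{8 e^{t} - 8} + 192 e^{2 t} e^{8 e^{t} - 8} + 8 e^{t} e^{8 e^{t} - 8}
M^(3)(0) = 712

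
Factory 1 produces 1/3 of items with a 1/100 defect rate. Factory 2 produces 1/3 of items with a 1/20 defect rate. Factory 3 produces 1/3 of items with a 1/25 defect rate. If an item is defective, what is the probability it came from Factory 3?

Using Bayes' theorem:
P(F1) = 1/3, P(D|F1) = 1/100
P(F2) = 1/3, P(D|F2) = 1/20
P(F3) = 1/3, P(D|F3) = 1/25
P(D) = P(D|F1)P(F1) + P(D|F2)P(F2) + P(D|F3)P(F3)
     = \frac{1}{30}
P(F3|D) = P(D|F3)P(F3) / P(D)
= \frac{2}{5}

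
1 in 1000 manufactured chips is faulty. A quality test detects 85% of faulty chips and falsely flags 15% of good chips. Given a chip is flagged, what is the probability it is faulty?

Let D = the rare event, + = positive/flagged.
P(D) = 1/1000
P(+|D) = 85/100 = 17/20
P(+|D') = 15/100 = 3/20
P(+) = P(+|D)P(D) + P(+|D')P(D')
     = \frac{17}{20} × \frac{1}{1000} + \frac{3}{20} × \frac{999}{1000}
     = \frac{1507}{10000}
P(D|+) = P(+|D)P(D)/P(+) = \frac{17}{3014}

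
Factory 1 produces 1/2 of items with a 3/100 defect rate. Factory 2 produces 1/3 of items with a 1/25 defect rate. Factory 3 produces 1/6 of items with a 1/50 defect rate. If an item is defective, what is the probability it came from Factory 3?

Using Bayes' theorem:
P(F1) = 1/2, P(D|F1) = 3/100
P(F2) = 1/3, P(D|F2) = 1/25
P(F3) = 1/6, P(D|F3) = 1/50
P(D) = P(D|F1)P(F1) + P(D|F2)P(F2) + P(D|F3)P(F3)
     = \frac{19}{600}
P(F3|D) = P(D|F3)P(F3) / P(D)
= \frac{2}{19}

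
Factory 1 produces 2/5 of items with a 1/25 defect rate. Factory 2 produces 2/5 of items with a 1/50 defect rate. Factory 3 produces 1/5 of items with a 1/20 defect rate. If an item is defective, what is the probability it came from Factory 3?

Using Bayes' theorem:
P(F1) = 2/5, P(D|F1) = 1/25
P(F2) = 2/5, P(D|F2) = 1/50
P(F3) = 1/5, P(D|F3) = 1/20
P(D) = P(D|F1)P(F1) + P(D|F2)P(F2) + P(D|F3)P(F3)
     = \frac{17}{500}
P(F3|D) = P(D|F3)P(F3) / P(D)
= \frac{5}{17}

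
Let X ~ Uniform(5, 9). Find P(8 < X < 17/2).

P(8 < X < 17/2) = ∫_{8}^{17/2} f(x) dx
where f(x) = \frac{1}{4}
= \frac{1}{8}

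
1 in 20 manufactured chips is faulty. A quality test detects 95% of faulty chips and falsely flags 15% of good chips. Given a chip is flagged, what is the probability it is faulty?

Let D = the rare event, + = positive/flagged.
P(D) = 1/20
P(+|D) = 95/100 = 19/20
P(+|D') = 15/100 = 3/20
P(+) = P(+|D)P(D) + P(+|D')P(D')
     = \frac{19}{20} × \frac{1}{20} + \frac{3}{20} × \frac{19}{20}
     = \frac{19}{100}
P(D|+) = P(+|D)P(D)/P(+) = \frac{1}{4}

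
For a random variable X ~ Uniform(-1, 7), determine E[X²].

Using the identity E[X²] = Var(X) + (E[X])²:
E[X] = 3
Var(X) = \frac{16}{3}
E[X²] = \frac{16}{3} + (3)²
= \frac{43}{3}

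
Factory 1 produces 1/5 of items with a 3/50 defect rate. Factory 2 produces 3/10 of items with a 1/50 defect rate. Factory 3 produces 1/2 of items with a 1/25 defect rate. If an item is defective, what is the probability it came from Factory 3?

Using Bayes' theorem:
P(F1) = 1/5, P(D|F1) = 3/50
P(F2) = 3/10, P(D|F2) = 1/50
P(F3) = 1/2, P(D|F3) = 1/25
P(D) = P(D|F1)P(F1) + P(D|F2)P(F2) + P(D|F3)P(F3)
     = \frac{19}{500}
P(F3|D) = P(D|F3)P(F3) / P(D)
= \frac{10}{19}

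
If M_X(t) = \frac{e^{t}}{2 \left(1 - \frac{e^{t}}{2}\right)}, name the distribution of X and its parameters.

The MGF M(t) = \frac{e^{t}}{2 \left(1 - \frac{e^{t}}{2}\right)} is the standard form for the Geometric distribution.
Comparing with the known MGF formula identifies: Geometric(p=1/2), X = trial number of first success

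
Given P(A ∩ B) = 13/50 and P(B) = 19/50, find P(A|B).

P(A|B) = P(A ∩ B) / P(B)
= (13/50) / (19/50)
= 13/19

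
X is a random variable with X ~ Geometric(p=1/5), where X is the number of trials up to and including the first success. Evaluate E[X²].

Using the identity E[X²] = Var(X) + (E[X])²:
E[X] = 5
Var(X) = 20
E[X²] = 20 + (5)²
= 45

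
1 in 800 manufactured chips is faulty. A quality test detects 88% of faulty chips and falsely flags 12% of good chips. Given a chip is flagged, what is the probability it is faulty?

Let D = the rare event, + = positive/flagged.
P(D) = 1/800
P(+|D) = 88/100 = 22/25
P(+|D') = 12/100 = 3/25
P(+) = P(+|D)P(D) + P(+|D')P(D')
     = \frac{22}{25} × \frac{1}{800} + \frac{3}{25} × \frac{799}{800}
     = \frac{2419}{20000}
P(D|+) = P(+|D)P(D)/P(+) = \frac{22}{2419}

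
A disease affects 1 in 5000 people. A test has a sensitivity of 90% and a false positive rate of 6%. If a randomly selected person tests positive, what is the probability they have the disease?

Let D = the rare event, + = positive/flagged.
P(D) = 1/5000
P(+|D) = 90/100 = 9/10
P(+|D') = 6/100 = 3/50
P(+) = P(+|D)P(D) + P(+|D')P(D')
     = \frac{9}{10} × \frac{1}{5000} + \frac{3}{50} × \frac{4999}{5000}
     = \frac{7521}{125000}
P(D|+) = P(+|D)P(D)/P(+) = \frac{15}{5014}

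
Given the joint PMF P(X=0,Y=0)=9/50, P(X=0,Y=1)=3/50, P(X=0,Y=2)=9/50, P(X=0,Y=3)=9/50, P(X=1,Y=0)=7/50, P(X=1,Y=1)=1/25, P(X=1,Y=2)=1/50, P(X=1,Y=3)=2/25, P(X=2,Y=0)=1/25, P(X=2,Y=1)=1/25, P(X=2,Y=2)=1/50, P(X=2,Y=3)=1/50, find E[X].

First find marginal of X:
P(X=0) = 3/5
P(X=1) = 7/25
P(X=2) = 3/25
E[X] = 0 × 3/5 + 1 × 7/25 + 2 × 3/25 = 13/25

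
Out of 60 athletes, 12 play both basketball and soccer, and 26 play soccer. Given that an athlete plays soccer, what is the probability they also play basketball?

P(A ∩ B) = 12/60 = 1/5
P(B) = 26/60 = 13/30
P(A|B) = P(A ∩ B) / P(B) = (1/5) / (13/30) = 6/13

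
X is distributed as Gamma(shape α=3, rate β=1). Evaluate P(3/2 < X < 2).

P(3/2 < X < 2) = ∫_{3/2}^{2} f(x) dx
where f(x) = \frac{x^{2} e^{- x}}{2}
= - \frac{5}{e^{2}} + \frac{29}{8 e^{\frac{3}{2}}}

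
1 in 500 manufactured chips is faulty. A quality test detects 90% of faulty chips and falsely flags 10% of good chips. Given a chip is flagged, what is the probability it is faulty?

Let D = the rare event, + = positive/flagged.
P(D) = 1/500
P(+|D) = 90/100 = 9/10
P(+|D') = 10/100 = 1/10
P(+) = P(+|D)P(D) + P(+|D')P(D')
     = \frac{9}{10} × \frac{1}{500} + \frac{1}{10} × \frac{499}{500}
     = \frac{127}{1250}
P(D|+) = P(+|D)P(D)/P(+) = \frac{9}{508}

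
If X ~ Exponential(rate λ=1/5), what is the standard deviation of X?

For X ~ Exponential(rate λ=1/5):
Var(X) = 25
SD(X) = √(Var(X)) = √(25) = 5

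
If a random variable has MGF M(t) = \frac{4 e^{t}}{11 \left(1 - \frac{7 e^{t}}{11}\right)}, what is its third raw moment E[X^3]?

To find E[X^3], compute M^(3)(0):
M^(1)(t) = \frac{4 e^{t}}{11 \left(1 - \frac{7 e^{t}}{11}\right)} + \frac{28 e^{2 t}}{121 \left(1 - \frac{7 e^{t}}{11}\right)^{2}}
M^(2)(t) = \frac{4 e^{t}}{11 \left(1 - \frac{7 e^{t}}{11}\right)} + \frac{84 e^{2 t}}{121 \left(1 - \frac{7 e^{t}}{11}\right)^{2}} + \frac{392 e^{3 t}}{1331 \left(1 - \frac{7 e^{t}}{11}\right)^{3}}
M^(3)(t) = \frac{4 e^{t}}{11 \left(1 - \frac{7 e^{t}}{11}\right)} + \frac{196 e^{2 t}}{121 \left(1 - \frac{7 e^{t}}{11}\right)^{2}} + \frac{2352 e^{3 t}}{1331 \left(1 - \frac{7 e^{t}}{11}\right)^{3}} + \frac{8232 e^{4 t}}{14641 \left(1 - \frac{7 e^{t}}{11}\right)^{4}}
M^(3)(0) = \frac{2629}{32}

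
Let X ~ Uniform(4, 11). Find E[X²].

Using the identity E[X²] = Var(X) + (E[X])²:
E[X] = \frac{15}{2}
Var(X) = \frac{49}{12}
E[X²] = \frac{49}{12} + (\frac{15}{2})²
= \frac{181}{3}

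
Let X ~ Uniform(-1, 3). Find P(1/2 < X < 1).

P(1/2 < X < 1) = ∫_{1/2}^{1} f(x) dx
where f(x) = \frac{1}{4}
= \frac{1}{8}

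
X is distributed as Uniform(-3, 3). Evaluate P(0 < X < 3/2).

P(0 < X < 3/2) = ∫_{0}^{3/2} f(x) dx
where f(x) = \frac{1}{6}
= \frac{1}{4}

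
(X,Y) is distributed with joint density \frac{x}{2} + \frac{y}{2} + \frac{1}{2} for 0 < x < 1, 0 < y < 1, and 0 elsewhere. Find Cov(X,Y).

E[XY] = ∫∫ xy × f(x,y) dx dy = \frac{7}{24}
E[X] = \frac{13}{24}
E[Y] = \frac{13}{24}
Cov(X,Y) = E[XY] - E[X]E[Y] = - \frac{1}{576}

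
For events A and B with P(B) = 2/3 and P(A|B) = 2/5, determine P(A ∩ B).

By definition, P(A|B) = P(A ∩ B) / P(B)
So P(A ∩ B) = P(A|B) × P(B)
= 2/5 × 2/3
= 4/15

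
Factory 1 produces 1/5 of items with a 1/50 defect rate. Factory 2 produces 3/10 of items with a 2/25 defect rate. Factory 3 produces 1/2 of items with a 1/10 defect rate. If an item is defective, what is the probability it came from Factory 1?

Using Bayes' theorem:
P(F1) = 1/5, P(D|F1) = 1/50
P(F2) = 3/10, P(D|F2) = 2/25
P(F3) = 1/2, P(D|F3) = 1/10
P(D) = P(D|F1)P(F1) + P(D|F2)P(F2) + P(D|F3)P(F3)
     = \frac{39}{500}
P(F1|D) = P(D|F1)P(F1) / P(D)
= \frac{2}{39}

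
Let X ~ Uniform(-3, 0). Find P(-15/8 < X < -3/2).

P(-15/8 < X < -3/2) = ∫_{-15/8}^{-3/2} f(x) dx
where f(x) = \frac{1}{3}
= \frac{1}{8}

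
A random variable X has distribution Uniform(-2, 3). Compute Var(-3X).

For X ~ Uniform(-2, 3):
Var(X) = \frac{25}{12}
Var(-3X) = (-3)² × Var(X) = 9 × \frac{25}{12} = \frac{75}{4}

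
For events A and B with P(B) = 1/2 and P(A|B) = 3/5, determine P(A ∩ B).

By definition, P(A|B) = P(A ∩ B) / P(B)
So P(A ∩ B) = P(A|B) × P(B)
= 3/5 × 1/2
= 3/10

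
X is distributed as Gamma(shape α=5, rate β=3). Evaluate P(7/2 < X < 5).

P(7/2 < X < 5) = ∫_{7/2}^{5} f(x) dx
where f(x) = \frac{81 x^{4} e^{- 3 x}}{8}
= - \frac{22403}{8 e^{15}} + \frac{98051}{128 e^{\frac{21}{2}}}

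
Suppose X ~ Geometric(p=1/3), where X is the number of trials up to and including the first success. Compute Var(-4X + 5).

For X ~ Geometric(p=1/3), where X is the number of trials up to and including the first success:
Var(X) = 6
Var(-4X + 5) = (-4)² × Var(X) = 16 × 6 = 96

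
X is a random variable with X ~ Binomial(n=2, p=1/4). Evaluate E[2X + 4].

For X ~ Binomial(n=2, p=1/4):
E[X] = \frac{1}{2}
E[2X + 4] = 2 × E[X] + 4 = 5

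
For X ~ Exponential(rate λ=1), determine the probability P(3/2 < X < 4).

P(3/2 < X < 4) = ∫_{3/2}^{4} f(x) dx
where f(x) = e^{- x}
= - \frac{1}{e^{4}} + e^{- \frac{3}{2}}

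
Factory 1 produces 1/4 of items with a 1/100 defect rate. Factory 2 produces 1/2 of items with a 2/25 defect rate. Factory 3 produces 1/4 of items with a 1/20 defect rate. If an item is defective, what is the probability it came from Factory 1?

Using Bayes' theorem:
P(F1) = 1/4, P(D|F1) = 1/100
P(F2) = 1/2, P(D|F2) = 2/25
P(F3) = 1/4, P(D|F3) = 1/20
P(D) = P(D|F1)P(F1) + P(D|F2)P(F2) + P(D|F3)P(F3)
     = \frac{11}{200}
P(F1|D) = P(D|F1)P(F1) / P(D)
= \frac{1}{22}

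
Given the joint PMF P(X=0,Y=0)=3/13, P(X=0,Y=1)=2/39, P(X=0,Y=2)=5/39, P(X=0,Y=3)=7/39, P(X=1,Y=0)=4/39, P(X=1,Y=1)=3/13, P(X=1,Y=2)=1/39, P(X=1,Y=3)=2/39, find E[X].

First find marginal of X:
P(X=0) = 23/39
P(X=1) = 16/39
E[X] = 0 × 23/39 + 1 × 16/39 = 16/39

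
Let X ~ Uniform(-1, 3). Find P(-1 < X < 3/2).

P(-1 < X < 3/2) = ∫_{-1}^{3/2} f(x) dx
where f(x) = \frac{1}{4}
= \frac{5}{8}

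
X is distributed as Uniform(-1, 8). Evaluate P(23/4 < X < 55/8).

P(23/4 < X < 55/8) = ∫_{23/4}^{55/8} f(x) dx
where f(x) = \frac{1}{9}
= \frac{1}{8}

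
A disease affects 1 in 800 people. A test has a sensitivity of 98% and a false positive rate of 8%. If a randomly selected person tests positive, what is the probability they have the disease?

Let D = the rare event, + = positive/flagged.
P(D) = 1/800
P(+|D) = 98/100 = 49/50
P(+|D') = 8/100 = 2/25
P(+) = P(+|D)P(D) + P(+|D')P(D')
     = \frac{49}{50} × \frac{1}{800} + \frac{2}{25} × \frac{799}{800}
     = \frac{649}{8000}
P(D|+) = P(+|D)P(D)/P(+) = \frac{49}{3245}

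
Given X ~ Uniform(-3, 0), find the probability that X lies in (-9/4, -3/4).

P(-9/4 < X < -3/4) = ∫_{-9/4}^{-3/4} f(x) dx
where f(x) = \frac{1}{3}
= \frac{1}{2}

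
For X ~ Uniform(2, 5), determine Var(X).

For X ~ Uniform(2, 5):
Var(X) = \frac{3}{4}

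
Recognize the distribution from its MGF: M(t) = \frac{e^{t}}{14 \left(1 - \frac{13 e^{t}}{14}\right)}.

The MGF M(t) = \frac{e^{t}}{14 \left(1 - \frac{13 e^{t}}{14}\right)} is the standard form for the Geometric distribution.
Comparing with the known MGF formula identifies: Geometric(p=1/14), X = trial number of first success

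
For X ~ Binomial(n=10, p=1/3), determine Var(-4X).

For X ~ Binomial(n=10, p=1/3):
Var(X) = \frac{20}{9}
Var(-4X) = (-4)² × Var(X) = 16 × \frac{20}{9} = \frac{320}{9}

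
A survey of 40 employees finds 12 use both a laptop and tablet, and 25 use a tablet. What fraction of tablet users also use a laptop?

P(A ∩ B) = 12/40 = 3/10
P(B) = 25/40 = 5/8
P(A|B) = P(A ∩ B) / P(B) = (3/10) / (5/8) = 12/25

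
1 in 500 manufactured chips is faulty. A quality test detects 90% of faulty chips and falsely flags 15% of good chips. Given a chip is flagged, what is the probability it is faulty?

Let D = the rare event, + = positive/flagged.
P(D) = 1/500
P(+|D) = 90/100 = 9/10
P(+|D') = 15/100 = 3/20
P(+) = P(+|D)P(D) + P(+|D')P(D')
     = \frac{9}{10} × \frac{1}{500} + \frac{3}{20} × \frac{499}{500}
     = \frac{303}{2000}
P(D|+) = P(+|D)P(D)/P(+) = \frac{6}{505}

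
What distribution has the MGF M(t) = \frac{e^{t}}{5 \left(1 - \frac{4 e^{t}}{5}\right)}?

The MGF M(t) = \frac{e^{t}}{5 \left(1 - \frac{4 e^{t}}{5}\right)} is the standard form for the Geometric distribution.
Comparing with the known MGF formula identifies: Geometric(p=1/5), X = trial number of first success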